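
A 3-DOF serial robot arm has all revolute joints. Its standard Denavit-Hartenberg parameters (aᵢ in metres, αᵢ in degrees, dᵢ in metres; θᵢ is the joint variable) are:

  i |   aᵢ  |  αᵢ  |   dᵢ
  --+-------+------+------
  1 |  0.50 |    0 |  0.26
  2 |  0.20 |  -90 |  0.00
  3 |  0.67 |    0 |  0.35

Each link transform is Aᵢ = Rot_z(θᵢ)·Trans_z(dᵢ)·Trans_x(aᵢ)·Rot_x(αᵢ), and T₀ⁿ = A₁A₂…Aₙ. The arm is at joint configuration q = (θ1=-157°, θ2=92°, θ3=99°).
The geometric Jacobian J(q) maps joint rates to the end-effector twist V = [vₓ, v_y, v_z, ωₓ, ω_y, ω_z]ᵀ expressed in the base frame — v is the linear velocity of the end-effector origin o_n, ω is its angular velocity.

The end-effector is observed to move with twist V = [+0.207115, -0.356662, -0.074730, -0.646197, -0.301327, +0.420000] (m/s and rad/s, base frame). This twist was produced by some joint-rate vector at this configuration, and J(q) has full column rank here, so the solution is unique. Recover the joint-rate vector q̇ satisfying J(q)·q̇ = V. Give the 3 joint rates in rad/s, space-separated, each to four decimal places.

o_n = [-0.1028, -0.1337, -0.4018]
J₁: ẑ×o_n = [0.1337, -0.1028, 0.0000], ω = ẑ
J2: z=[0.0000, 0.0000, 1.0000] o=[-0.4603, -0.1954, 0.2600] → [-0.0616, 0.3574, 0.0000, 0.0000, 0.0000, 1.0000]
J3: z=[0.9063, 0.4226, 0.0000] o=[-0.3757, -0.3766, 0.2600] → [-0.2797, 0.5998, 0.1048, 0.9063, 0.4226, 0.0000]
q̇ = J⁺·V = [0.1720, 0.2480, -0.7130]

0.1720 0.2480 -0.7130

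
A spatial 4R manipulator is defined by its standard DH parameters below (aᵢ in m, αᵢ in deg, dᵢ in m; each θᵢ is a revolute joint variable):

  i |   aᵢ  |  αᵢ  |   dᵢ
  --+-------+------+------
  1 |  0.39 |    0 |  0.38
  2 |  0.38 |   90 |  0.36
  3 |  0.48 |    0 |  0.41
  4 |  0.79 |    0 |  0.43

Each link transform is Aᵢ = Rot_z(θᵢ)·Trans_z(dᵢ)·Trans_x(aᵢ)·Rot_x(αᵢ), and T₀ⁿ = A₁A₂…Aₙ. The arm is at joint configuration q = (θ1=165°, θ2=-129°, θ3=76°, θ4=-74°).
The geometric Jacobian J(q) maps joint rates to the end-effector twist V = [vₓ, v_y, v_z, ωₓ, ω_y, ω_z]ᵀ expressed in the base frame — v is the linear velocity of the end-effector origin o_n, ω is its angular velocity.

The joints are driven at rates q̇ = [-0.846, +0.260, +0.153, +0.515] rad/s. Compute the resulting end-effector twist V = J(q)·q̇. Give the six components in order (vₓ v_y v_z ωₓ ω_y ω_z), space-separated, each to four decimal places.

0.0574 -0.6328 0.5452 0.3926 -0.5404 -0.5860

o_n = [1.1571, 0.1770, 1.2333]
J₁: ẑ×o_n = [-0.1770, 1.1571, 0.0000], ω = ẑ
J2: z=[0.0000, 0.0000, 1.0000] o=[-0.3767, 0.1009, 0.3800] → [-0.0761, 1.5338, 0.0000, 0.0000, 0.0000, 1.0000]
J3: z=[0.5878, -0.8090, 0.0000] o=[-0.0693, 0.3243, 0.7400] → [-0.3991, -0.2900, 0.9056, 0.5878, -0.8090, 0.0000]
J4: z=[0.5878, -0.8090, 0.0000] o=[0.2657, 0.0609, 1.2057] → [-0.0223, -0.0162, 0.7895, 0.5878, -0.8090, 0.0000]
V = J·q̇ = [0.0574, -0.6328, 0.5452, 0.3926, -0.5404, -0.5860]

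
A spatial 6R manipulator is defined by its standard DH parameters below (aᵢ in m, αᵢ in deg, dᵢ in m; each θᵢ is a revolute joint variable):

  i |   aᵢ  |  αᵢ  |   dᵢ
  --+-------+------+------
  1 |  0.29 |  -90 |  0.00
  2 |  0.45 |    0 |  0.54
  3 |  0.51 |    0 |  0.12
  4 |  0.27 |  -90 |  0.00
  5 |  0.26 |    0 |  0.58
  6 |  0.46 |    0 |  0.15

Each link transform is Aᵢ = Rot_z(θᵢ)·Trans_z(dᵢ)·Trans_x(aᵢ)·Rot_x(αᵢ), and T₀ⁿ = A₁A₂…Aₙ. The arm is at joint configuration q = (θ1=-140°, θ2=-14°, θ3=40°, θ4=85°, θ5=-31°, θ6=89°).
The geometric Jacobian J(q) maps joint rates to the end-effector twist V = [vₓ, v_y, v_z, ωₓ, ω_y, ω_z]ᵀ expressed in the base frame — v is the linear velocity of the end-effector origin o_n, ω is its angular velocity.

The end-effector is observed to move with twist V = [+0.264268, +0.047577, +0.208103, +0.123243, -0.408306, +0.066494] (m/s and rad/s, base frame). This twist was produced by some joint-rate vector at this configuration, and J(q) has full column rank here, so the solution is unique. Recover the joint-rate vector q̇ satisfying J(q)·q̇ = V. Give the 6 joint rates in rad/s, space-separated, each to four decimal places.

0.1310 0.1950 -0.0980 0.2950 -0.2610 0.0810

o_n = [0.0761, -0.4633, -0.5408]
J₁: ẑ×o_n = [0.4633, 0.0761, -0.0000], ω = ẑ
J2: z=[0.6428, -0.7660, 0.0000] o=[-0.2222, -0.1864, 0.0000] → [0.4143, 0.3476, 0.0505, 0.6428, -0.7660, 0.0000]
J3: z=[0.6428, -0.7660, 0.0000] o=[-0.2095, -0.8807, 0.1089] → [0.4977, 0.4176, 0.4871, 0.6428, -0.7660, 0.0000]
J4: z=[0.6428, -0.7660, 0.0000] o=[-0.4835, -1.2673, -0.1147] → [0.3264, 0.2739, 0.9455, 0.6428, -0.7660, 0.0000]
J5: z=[0.7152, 0.6001, 0.3584] o=[-0.4094, -1.2051, -0.3668] → [-0.3703, 0.2984, 0.2392, 0.7152, 0.6001, 0.3584]
J6: z=[0.7152, 0.6001, 0.3584] o=[0.1526, -0.9083, -0.3670] → [-0.2638, 0.0969, 0.3642, 0.7152, 0.6001, 0.3584]
q̇ = J⁺·V = [0.1310, 0.1950, -0.0980, 0.2950, -0.2610, 0.0810]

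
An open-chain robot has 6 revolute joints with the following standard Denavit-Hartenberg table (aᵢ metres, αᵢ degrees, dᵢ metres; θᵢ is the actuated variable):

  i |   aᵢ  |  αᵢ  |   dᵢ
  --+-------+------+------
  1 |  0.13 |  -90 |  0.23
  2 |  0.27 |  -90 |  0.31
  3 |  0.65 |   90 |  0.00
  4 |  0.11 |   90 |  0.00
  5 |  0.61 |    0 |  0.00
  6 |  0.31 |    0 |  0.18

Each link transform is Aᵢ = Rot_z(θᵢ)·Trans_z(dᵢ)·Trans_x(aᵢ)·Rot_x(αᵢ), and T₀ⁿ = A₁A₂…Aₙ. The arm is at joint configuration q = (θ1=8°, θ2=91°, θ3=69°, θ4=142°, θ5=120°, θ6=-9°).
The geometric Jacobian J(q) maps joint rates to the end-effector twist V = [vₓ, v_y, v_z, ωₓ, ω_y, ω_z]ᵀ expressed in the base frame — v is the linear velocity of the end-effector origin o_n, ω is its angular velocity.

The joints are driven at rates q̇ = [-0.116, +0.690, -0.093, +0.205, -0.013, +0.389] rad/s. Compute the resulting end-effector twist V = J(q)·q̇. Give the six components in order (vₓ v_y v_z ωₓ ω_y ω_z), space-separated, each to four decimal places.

o_n = [0.1971, -0.3080, -1.1631]
J₁: ẑ×o_n = [0.3080, 0.1971, -0.0000], ω = ẑ
J2: z=[-0.1392, 0.9903, 0.0000] o=[0.1287, 0.0181, 0.2300] → [-1.3795, -0.1939, -0.0223, -0.1392, 0.9903, 0.0000]
J3: z=[-0.9901, -0.1392, 0.0175] o=[0.0809, 0.3244, -0.0400] → [0.1673, -1.1100, 0.6423, -0.9901, -0.1392, 0.0175]
J4: z=[-0.0660, 0.3526, -0.9334] o=[0.1614, -0.2771, -0.2729] → [-0.3428, -0.0921, -0.0106, -0.0660, 0.3526, -0.9334]
J5: z=[-0.7040, -0.6794, -0.2068] o=[0.0836, -0.2063, -0.2406] → [0.6056, -0.6729, 0.1487, -0.7040, -0.6794, -0.2068]
J6: z=[-0.7040, -0.6794, -0.2068] o=[0.2644, -0.2163, -0.8231] → [0.2120, -0.2254, 0.0189, -0.7040, -0.6794, -0.2068]
V = J·q̇ = [-0.9988, -0.1512, -0.0719, -0.2822, 0.5131, -0.3868]

-0.9988 -0.1512 -0.0719 -0.2822 0.5131 -0.3868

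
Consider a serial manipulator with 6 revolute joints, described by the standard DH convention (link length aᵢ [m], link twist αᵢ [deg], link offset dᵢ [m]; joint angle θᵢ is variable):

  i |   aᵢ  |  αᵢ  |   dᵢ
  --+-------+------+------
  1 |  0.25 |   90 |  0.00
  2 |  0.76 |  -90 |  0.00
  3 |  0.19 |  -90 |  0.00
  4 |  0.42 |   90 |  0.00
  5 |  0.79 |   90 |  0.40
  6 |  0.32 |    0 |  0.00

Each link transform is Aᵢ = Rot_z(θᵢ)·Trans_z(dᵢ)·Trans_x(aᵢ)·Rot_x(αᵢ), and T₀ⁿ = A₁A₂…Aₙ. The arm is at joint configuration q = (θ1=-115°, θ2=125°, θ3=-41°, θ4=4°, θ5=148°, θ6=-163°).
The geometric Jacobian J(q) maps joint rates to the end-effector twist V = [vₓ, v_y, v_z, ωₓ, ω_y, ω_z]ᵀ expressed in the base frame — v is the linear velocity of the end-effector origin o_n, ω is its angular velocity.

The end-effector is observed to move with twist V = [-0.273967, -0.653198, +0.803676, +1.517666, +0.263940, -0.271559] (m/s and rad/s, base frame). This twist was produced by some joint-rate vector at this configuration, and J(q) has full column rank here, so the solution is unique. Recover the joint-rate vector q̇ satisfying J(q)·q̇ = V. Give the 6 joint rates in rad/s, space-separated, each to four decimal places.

0.0960 -0.9740 0.6680 0.4400 0.2610 -0.1030

o_n = [0.3094, 0.5485, 0.7220]
J₁: ẑ×o_n = [-0.5485, 0.3094, 0.0000], ω = ẑ
J2: z=[-0.9063, 0.4226, 0.0000] o=[-0.1057, -0.2266, 0.0000] → [0.3051, 0.6544, -0.8779, -0.9063, 0.4226, 0.0000]
J3: z=[0.3462, 0.7424, -0.5736] o=[0.0786, 0.1685, 0.6226] → [0.2918, -0.1669, -0.0398, 0.3462, 0.7424, -0.5736]
J4: z=[0.8430, 0.0221, 0.5374] o=[0.0004, 0.2957, 0.7400] → [-0.1363, 0.1813, 0.2063, 0.8430, 0.0221, 0.5374]
J5: z=[0.3166, 0.7873, -0.5291] o=[-0.1823, 0.5545, 1.0158] → [-0.2345, -0.1671, -0.3890, 0.3166, 0.7873, -0.5291]
J6: z=[0.4845, 0.3453, 0.8038] o=[0.5886, 0.4659, 0.5892] → [-0.0206, -0.2887, 0.1364, 0.4845, 0.3453, 0.8038]
q̇ = J⁺·V = [0.0960, -0.9740, 0.6680, 0.4400, 0.2610, -0.1030]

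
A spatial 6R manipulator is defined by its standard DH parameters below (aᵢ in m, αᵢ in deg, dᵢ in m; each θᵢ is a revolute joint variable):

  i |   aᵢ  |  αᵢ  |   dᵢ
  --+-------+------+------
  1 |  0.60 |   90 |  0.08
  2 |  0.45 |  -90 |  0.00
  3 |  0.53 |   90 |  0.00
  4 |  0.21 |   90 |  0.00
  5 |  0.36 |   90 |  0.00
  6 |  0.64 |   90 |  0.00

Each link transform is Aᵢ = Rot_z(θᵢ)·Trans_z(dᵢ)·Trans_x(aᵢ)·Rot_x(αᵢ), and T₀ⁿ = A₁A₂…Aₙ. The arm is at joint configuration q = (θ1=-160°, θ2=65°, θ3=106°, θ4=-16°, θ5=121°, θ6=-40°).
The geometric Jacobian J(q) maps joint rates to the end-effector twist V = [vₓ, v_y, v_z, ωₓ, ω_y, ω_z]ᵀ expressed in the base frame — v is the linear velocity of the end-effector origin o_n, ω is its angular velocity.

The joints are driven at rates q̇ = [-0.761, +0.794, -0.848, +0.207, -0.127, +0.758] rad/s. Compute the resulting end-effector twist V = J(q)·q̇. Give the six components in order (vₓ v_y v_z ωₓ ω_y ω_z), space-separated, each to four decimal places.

-0.6428 0.9701 0.6796 -0.9250 -0.3417 -0.7878

o_n = [-0.3758, -0.7846, 1.2105]
J₁: ẑ×o_n = [0.7846, -0.3758, 0.0000], ω = ẑ
J2: z=[-0.3420, 0.9397, 0.0000] o=[-0.5638, -0.2052, 0.0800] → [1.0623, 0.3866, 0.0215, -0.3420, 0.9397, 0.0000]
J3: z=[0.8517, 0.3100, 0.4226] o=[-0.7425, -0.2703, 0.4878] → [0.4414, -0.4604, -0.5517, 0.8517, 0.3100, 0.4226]
J4: z=[-0.2875, -0.3980, 0.8712] o=[-0.5103, -0.7279, 0.3554] → [-0.2908, 0.3629, 0.0698, -0.2875, -0.3980, 0.8712]
J5: z=[-0.9395, -0.0600, -0.3374] o=[-0.4711, -0.9201, 0.2805] → [-0.0100, 0.8415, -0.1216, -0.9395, -0.0600, -0.3374]
J6: z=[0.0118, -0.9897, 0.1430] o=[-0.5944, -0.8732, 0.6155] → [-0.6015, 0.0242, 0.2174, 0.0118, -0.9897, 0.1430]
V = J·q̇ = [-0.6428, 0.9701, 0.6796, -0.9250, -0.3417, -0.7878]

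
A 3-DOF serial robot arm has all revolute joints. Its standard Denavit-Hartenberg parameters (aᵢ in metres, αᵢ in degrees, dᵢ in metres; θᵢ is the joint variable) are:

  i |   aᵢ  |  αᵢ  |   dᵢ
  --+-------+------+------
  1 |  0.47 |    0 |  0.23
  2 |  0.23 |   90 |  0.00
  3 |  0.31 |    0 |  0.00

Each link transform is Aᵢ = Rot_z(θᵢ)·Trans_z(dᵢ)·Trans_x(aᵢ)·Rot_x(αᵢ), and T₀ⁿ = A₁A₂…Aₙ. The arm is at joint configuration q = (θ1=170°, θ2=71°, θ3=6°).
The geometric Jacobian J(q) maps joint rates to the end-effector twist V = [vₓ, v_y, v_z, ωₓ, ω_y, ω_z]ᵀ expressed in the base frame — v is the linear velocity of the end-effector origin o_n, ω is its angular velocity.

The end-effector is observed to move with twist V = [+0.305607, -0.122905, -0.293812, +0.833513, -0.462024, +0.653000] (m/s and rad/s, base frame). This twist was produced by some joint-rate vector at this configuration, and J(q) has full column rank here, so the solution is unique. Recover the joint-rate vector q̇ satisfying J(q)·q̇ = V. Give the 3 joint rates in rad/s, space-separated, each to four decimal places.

-0.1610 0.8140 -0.9530

o_n = [-0.7238, -0.3892, 0.2624]
J₁: ẑ×o_n = [0.3892, -0.7238, 0.0000], ω = ẑ
J2: z=[0.0000, 0.0000, 1.0000] o=[-0.4629, 0.0816, 0.2300] → [0.4708, -0.2610, 0.0000, 0.0000, 0.0000, 1.0000]
J3: z=[-0.8746, 0.4848, 0.0000] o=[-0.5744, -0.1195, 0.2300] → [0.0157, 0.0283, 0.3083, -0.8746, 0.4848, 0.0000]
q̇ = J⁺·V = [-0.1610, 0.8140, -0.9530]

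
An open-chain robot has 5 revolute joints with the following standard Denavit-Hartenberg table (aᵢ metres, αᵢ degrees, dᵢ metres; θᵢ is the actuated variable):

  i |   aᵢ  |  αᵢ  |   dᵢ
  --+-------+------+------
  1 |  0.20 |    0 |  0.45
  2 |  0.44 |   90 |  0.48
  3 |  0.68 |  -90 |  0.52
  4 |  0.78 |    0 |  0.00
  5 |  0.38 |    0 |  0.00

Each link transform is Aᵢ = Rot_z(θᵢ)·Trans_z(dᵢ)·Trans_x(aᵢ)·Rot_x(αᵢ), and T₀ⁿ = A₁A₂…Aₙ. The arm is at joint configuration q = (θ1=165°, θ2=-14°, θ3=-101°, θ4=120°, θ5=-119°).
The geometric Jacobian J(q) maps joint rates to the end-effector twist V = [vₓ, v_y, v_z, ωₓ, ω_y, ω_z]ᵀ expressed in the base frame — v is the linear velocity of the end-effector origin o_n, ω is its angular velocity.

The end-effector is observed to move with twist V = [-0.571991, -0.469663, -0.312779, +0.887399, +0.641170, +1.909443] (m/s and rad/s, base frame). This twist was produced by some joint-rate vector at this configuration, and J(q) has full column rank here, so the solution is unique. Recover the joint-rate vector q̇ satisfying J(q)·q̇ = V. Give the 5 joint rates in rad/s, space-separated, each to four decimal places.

o_n = [-0.5448, 0.0613, 0.2724]
J₁: ẑ×o_n = [-0.0613, -0.5448, 0.0000], ω = ẑ
J2: z=[0.0000, 0.0000, 1.0000] o=[-0.1932, 0.0518, 0.4500] → [-0.0095, -0.3516, 0.0000, 0.0000, 0.0000, 1.0000]
J3: z=[0.4848, 0.8746, 0.0000] o=[-0.5780, 0.2651, 0.9300] → [-0.5752, 0.3188, -0.1278, 0.4848, 0.8746, 0.0000]
J4: z=[-0.8586, 0.4759, -0.1908] o=[-0.2124, 0.6570, 0.2625] → [-0.1090, 0.0719, 0.6696, -0.8586, 0.4759, -0.1908]
J5: z=[-0.8586, 0.4759, -0.1908] o=[-0.6050, 0.1023, 0.6453] → [-0.1853, -0.3317, 0.0065, -0.8586, 0.4759, -0.1908]
q̇ = J⁺·V = [0.9930, 0.8260, 0.9910, -0.2760, -0.1980]

0.9930 0.8260 0.9910 -0.2760 -0.1980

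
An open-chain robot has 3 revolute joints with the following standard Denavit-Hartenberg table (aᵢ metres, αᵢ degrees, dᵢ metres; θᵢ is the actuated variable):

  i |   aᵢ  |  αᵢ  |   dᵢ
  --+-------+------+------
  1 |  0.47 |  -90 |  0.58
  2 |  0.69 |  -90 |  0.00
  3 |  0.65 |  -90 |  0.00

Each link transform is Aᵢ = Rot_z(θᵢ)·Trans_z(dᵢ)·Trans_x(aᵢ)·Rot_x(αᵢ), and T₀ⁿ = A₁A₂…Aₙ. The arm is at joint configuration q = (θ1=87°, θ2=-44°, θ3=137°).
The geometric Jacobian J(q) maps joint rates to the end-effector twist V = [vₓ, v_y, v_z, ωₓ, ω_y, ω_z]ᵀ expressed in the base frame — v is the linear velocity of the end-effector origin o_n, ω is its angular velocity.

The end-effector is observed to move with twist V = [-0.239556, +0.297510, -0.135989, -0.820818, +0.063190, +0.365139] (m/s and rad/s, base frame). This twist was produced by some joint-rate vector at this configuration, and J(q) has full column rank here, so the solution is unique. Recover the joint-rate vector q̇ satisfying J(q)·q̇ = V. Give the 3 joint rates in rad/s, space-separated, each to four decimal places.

o_n = [0.4754, 0.6003, 0.7291]
J₁: ẑ×o_n = [-0.6003, 0.4754, 0.0000], ω = ẑ
J2: z=[-0.9986, 0.0523, 0.0000] o=[0.0246, 0.4694, 0.5800] → [0.0078, 0.1489, -0.1544, -0.9986, 0.0523, 0.0000]
J3: z=[0.0364, 0.6937, -0.7193] o=[0.0506, 0.9650, 1.0593] → [-0.4914, -0.2936, -0.3079, 0.0364, 0.6937, -0.7193]
q̇ = J⁺·V = [0.3860, 0.8230, 0.0290]

0.3860 0.8230 0.0290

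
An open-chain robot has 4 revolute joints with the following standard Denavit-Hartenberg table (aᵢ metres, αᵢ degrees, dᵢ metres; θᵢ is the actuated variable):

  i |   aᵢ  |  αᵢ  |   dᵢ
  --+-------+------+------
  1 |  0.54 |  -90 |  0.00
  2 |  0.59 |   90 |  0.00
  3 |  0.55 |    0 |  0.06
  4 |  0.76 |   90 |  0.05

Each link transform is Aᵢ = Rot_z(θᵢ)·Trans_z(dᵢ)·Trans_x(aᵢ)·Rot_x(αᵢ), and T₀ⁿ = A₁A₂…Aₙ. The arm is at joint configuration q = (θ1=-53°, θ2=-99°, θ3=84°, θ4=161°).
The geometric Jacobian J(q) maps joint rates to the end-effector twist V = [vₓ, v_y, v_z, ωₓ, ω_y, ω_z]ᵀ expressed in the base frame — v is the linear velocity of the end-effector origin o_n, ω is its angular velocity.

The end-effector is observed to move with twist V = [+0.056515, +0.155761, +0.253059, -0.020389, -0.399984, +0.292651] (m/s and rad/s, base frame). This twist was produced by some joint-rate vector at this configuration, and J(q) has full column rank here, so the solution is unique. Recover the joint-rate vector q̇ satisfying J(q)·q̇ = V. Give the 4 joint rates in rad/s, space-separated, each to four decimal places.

0.2440 -0.2570 -0.9360 0.6250

o_n = [0.1156, -0.3891, 0.3051]
J₁: ẑ×o_n = [0.3891, 0.1156, -0.0000], ω = ẑ
J2: z=[0.7986, 0.6018, 0.0000] o=[0.3250, -0.4313, 0.0000] → [0.1836, -0.2436, 0.1597, 0.7986, 0.6018, 0.0000]
J3: z=[-0.5944, 0.7888, -0.1564] o=[0.2694, -0.3576, 0.5827] → [-0.2239, -0.1410, 0.1401, -0.5944, 0.7888, -0.1564]
J4: z=[-0.5944, 0.7888, -0.1564] o=[0.6652, 0.0261, 0.6301] → [-0.3214, -0.1072, 0.6803, -0.5944, 0.7888, -0.1564]
q̇ = J⁺·V = [0.2440, -0.2570, -0.9360, 0.6250]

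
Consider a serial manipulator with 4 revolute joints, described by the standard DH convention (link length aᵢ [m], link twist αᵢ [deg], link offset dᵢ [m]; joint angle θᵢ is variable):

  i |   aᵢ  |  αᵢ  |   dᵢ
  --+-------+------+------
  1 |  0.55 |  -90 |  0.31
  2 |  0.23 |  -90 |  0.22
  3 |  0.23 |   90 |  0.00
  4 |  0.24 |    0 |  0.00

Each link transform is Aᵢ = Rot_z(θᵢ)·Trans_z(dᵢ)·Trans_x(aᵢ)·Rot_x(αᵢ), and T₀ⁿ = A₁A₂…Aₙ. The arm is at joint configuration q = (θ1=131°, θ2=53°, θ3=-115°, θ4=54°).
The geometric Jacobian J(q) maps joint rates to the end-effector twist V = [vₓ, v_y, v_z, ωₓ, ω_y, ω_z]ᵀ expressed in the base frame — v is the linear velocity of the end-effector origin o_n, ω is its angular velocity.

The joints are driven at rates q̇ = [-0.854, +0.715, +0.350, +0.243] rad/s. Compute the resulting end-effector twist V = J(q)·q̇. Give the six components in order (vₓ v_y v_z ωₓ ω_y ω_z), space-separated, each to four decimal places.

0.0079 0.5438 -0.0512 -0.1918 -0.7127 -0.8887

o_n = [-0.7078, -0.0337, 0.1347]
J₁: ẑ×o_n = [0.0337, -0.7078, 0.0000], ω = ẑ
J2: z=[-0.7547, -0.6561, 0.0000] o=[-0.3608, 0.4151, 0.3100] → [0.1150, -0.1323, 0.1110, -0.7547, -0.6561, 0.0000]
J3: z=[0.5240, -0.6027, -0.6018] o=[-0.6177, 0.3752, 0.1263] → [-0.2511, 0.0499, -0.2686, 0.5240, -0.6027, -0.6018]
J4: z=[0.6768, -0.1344, 0.7238] o=[-0.7366, 0.1943, 0.2039] → [0.1743, 0.0677, -0.1504, 0.6768, -0.1344, 0.7238]
V = J·q̇ = [0.0079, 0.5438, -0.0512, -0.1918, -0.7127, -0.8887]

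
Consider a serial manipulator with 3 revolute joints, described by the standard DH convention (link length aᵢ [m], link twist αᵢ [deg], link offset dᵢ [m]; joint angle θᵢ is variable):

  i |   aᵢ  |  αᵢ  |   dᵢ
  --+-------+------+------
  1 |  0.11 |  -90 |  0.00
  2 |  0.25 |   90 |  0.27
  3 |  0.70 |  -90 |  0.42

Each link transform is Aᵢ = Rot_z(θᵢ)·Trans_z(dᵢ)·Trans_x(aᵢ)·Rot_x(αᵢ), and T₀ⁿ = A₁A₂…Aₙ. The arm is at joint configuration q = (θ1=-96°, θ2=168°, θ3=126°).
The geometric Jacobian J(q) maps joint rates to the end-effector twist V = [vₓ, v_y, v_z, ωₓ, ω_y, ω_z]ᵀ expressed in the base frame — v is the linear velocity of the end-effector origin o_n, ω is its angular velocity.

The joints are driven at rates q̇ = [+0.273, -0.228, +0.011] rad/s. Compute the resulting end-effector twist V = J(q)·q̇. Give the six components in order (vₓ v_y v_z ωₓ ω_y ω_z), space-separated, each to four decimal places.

0.1062 0.1258 0.0572 -0.2270 0.0216 0.2622

o_n = [0.7946, -0.4407, -0.3773]
J₁: ẑ×o_n = [0.4407, 0.7946, -0.0000], ω = ẑ
J2: z=[0.9945, -0.1045, 0.0000] o=[-0.0115, -0.1094, 0.0000] → [0.0394, 0.3752, -0.2452, 0.9945, -0.1045, 0.0000]
J3: z=[-0.0217, -0.2068, -0.9781] o=[0.2826, 0.1056, -0.0520] → [-0.4671, -0.5079, 0.1177, -0.0217, -0.2068, -0.9781]
V = J·q̇ = [0.1062, 0.1258, 0.0572, -0.2270, 0.0216, 0.2622]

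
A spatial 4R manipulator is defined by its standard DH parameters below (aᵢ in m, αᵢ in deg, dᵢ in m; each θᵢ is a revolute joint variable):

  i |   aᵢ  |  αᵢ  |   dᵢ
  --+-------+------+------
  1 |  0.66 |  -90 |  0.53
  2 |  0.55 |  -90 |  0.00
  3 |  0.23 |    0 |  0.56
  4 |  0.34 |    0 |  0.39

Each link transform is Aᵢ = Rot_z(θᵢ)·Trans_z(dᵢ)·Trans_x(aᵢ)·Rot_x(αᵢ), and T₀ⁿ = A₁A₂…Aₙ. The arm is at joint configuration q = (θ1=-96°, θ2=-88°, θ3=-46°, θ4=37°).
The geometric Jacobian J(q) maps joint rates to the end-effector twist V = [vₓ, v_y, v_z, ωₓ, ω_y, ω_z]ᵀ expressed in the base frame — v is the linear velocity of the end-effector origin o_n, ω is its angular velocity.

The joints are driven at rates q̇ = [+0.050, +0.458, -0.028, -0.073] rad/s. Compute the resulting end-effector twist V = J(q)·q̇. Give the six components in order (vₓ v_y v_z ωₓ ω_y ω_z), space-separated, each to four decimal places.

0.0728 -0.4623 -0.4615 0.4660 0.0525 0.0535

o_n = [0.0454, -1.6597, 1.5418]
J₁: ẑ×o_n = [1.6597, 0.0454, -0.0000], ω = ẑ
J2: z=[0.9945, -0.1045, 0.0000] o=[-0.0690, -0.6564, 0.5300] → [-0.1058, -1.0063, -0.9859, 0.9945, -0.1045, 0.0000]
J3: z=[-0.1045, -0.9939, -0.0349] o=[-0.0710, -0.6755, 1.0797] → [-0.4937, 0.0442, 0.2185, -0.1045, -0.9939, -0.0349]
J4: z=[-0.1045, -0.9939, -0.0349] o=[0.0345, -1.2549, 1.2198] → [-0.3342, 0.0333, 0.0532, -0.1045, -0.9939, -0.0349]
V = J·q̇ = [0.0728, -0.4623, -0.4615, 0.4660, 0.0525, 0.0535]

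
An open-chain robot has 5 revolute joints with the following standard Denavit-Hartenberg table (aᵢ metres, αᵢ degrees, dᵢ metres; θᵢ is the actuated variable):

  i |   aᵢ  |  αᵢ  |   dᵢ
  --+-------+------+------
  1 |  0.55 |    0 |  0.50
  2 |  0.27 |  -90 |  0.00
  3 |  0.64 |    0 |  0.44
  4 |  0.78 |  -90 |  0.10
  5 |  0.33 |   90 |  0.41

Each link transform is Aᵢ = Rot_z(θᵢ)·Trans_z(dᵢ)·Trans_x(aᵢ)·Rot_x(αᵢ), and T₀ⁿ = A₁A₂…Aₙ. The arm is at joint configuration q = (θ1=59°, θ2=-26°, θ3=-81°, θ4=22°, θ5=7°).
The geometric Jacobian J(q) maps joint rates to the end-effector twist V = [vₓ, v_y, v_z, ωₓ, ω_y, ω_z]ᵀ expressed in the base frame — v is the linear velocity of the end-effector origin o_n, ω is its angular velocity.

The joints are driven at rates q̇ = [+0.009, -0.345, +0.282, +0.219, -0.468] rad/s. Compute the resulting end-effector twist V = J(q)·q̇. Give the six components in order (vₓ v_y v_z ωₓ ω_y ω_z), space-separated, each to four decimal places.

0.7573 0.1623 -0.4740 -0.6093 0.2017 -0.0950

o_n = [1.0946, 1.5943, 1.8703]
J₁: ẑ×o_n = [-1.5943, 1.0946, 0.0000], ω = ẑ
J2: z=[0.0000, 0.0000, 1.0000] o=[0.2833, 0.4714, 0.5000] → [-1.1228, 0.8113, 0.0000, 0.0000, 0.0000, 1.0000]
J3: z=[-0.5446, 0.8387, 0.0000] o=[0.5097, 0.6185, 0.5000] → [1.1492, 0.7463, -1.0220, -0.5446, 0.8387, 0.0000]
J4: z=[-0.5446, 0.8387, 0.0000] o=[0.3540, 1.0420, 1.1321] → [0.6191, 0.4020, -0.9219, -0.5446, 0.8387, 0.0000]
J5: z=[0.7189, 0.4668, -0.5150] o=[0.6365, 1.3447, 1.8007] → [0.1610, -0.2860, -0.0345, 0.7189, 0.4668, -0.5150]
V = J·q̇ = [0.7573, 0.1623, -0.4740, -0.6093, 0.2017, -0.0950]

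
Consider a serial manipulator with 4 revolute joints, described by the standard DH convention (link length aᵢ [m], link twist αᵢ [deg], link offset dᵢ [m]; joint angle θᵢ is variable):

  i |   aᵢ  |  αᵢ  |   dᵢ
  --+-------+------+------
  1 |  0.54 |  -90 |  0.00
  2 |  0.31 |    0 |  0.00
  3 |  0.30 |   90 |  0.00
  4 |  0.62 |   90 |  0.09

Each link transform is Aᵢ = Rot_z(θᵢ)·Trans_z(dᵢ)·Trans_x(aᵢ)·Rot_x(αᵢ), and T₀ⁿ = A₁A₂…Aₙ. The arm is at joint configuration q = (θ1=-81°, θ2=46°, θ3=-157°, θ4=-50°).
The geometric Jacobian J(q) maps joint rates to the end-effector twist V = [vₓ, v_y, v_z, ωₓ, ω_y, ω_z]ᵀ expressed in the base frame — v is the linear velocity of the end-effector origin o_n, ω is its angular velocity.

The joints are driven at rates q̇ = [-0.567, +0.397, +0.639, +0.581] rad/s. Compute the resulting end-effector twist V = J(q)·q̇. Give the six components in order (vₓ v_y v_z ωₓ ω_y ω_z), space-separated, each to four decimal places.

0.0219 -0.1843 0.5185 0.9384 0.6978 -0.7752

o_n = [-0.4032, -0.4901, 0.3969]
J₁: ẑ×o_n = [0.4901, -0.4032, 0.0000], ω = ẑ
J2: z=[0.9877, 0.1564, 0.0000] o=[0.0845, -0.5334, 0.0000] → [0.0621, -0.3920, 0.1190, 0.9877, 0.1564, 0.0000]
J3: z=[0.9877, 0.1564, 0.0000] o=[0.1182, -0.7460, -0.2230] → [0.0970, -0.6122, 0.3344, 0.9877, 0.1564, 0.0000]
J4: z=[-0.1460, 0.9221, -0.3584] o=[0.1013, -0.6399, 0.0571] → [0.3670, 0.2305, 0.4434, -0.1460, 0.9221, -0.3584]
V = J·q̇ = [0.0219, -0.1843, 0.5185, 0.9384, 0.6978, -0.7752]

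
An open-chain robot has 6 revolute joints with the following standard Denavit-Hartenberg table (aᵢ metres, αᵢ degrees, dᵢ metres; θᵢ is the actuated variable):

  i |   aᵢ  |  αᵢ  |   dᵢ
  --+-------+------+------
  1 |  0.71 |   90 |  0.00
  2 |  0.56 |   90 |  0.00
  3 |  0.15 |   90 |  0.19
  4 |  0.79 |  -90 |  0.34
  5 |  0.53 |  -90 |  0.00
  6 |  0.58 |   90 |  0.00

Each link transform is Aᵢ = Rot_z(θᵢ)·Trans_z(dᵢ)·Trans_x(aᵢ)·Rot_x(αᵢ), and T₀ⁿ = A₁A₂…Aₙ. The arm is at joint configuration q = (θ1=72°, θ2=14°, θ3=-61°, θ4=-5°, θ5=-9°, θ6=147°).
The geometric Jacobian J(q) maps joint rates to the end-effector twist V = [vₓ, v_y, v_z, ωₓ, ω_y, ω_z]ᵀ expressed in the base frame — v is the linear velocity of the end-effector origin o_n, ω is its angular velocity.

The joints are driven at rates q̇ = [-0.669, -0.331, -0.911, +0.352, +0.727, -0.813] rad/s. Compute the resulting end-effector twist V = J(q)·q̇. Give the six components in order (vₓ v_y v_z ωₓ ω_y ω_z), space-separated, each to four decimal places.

o_n = [-0.5320, 1.6021, 0.3652]
J₁: ẑ×o_n = [-1.6021, -0.5320, 0.0000], ω = ẑ
J2: z=[0.9511, -0.3090, 0.0000] o=[0.2194, 0.6753, 0.0000] → [-0.1129, -0.3473, 0.6493, 0.9511, -0.3090, 0.0000]
J3: z=[0.0748, 0.2301, -0.9703] o=[0.3873, 1.1920, 0.1355] → [0.4508, 0.8749, 0.2422, 0.0748, 0.2301, -0.9703]
J4: z=[-0.7233, -0.6573, -0.2116] o=[0.2985, 1.3434, -0.0313] → [-0.2059, 0.4625, -0.7331, -0.7233, -0.6573, -0.2116]
J5: z=[0.0146, 0.2918, -0.9564] o=[-0.4928, 1.6689, 0.0559] → [0.0264, 0.0330, 0.0105, 0.0146, 0.2918, -0.9564]
J6: z=[0.6064, 0.7579, 0.2405] o=[-0.9141, 1.9781, 0.1438] → [0.2583, -0.0424, -0.5176, 0.6064, 0.7579, 0.2405]
V = J·q̇ = [0.4353, -0.1048, -0.2652, -1.1199, -0.7428, -0.7503]

0.4353 -0.1048 -0.2652 -1.1199 -0.7428 -0.7503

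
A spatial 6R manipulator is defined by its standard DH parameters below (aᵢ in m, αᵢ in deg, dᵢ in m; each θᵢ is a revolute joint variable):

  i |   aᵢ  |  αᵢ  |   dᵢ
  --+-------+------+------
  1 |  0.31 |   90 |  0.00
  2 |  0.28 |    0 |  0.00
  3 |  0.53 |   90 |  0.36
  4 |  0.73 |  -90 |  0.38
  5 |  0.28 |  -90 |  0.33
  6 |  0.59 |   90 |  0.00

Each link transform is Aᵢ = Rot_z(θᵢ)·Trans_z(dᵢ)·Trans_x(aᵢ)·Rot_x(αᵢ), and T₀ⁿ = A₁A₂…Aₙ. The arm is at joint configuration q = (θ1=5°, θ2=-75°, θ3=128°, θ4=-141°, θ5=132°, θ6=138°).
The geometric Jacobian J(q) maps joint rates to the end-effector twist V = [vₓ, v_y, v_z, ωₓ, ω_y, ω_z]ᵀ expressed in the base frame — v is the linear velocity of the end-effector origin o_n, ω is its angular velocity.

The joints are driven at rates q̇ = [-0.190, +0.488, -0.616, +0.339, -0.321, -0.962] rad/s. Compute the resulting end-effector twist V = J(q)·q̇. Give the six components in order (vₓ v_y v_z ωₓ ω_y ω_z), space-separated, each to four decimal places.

0.0105 -0.4079 0.2442 -0.7252 0.2662 -0.6117

o_n = [0.6707, 0.1749, -0.6982]
J₁: ẑ×o_n = [-0.1749, 0.6707, 0.0000], ω = ẑ
J2: z=[0.0872, -0.9962, 0.0000] o=[0.3088, 0.0270, 0.0000] → [0.6955, 0.0609, 0.3734, 0.0872, -0.9962, 0.0000]
J3: z=[0.0872, -0.9962, 0.0000] o=[0.3810, 0.0333, -0.2705] → [0.4261, 0.0373, 0.3009, 0.0872, -0.9962, 0.0000]
J4: z=[0.7956, 0.0696, -0.6018] o=[0.7301, -0.2975, 0.1528] → [0.2251, 0.7128, 0.3800, 0.7956, 0.0696, -0.6018]
J5: z=[0.3096, 0.8072, 0.5026] o=[0.6523, 0.1569, -0.5290] → [-0.1457, 0.0616, -0.0093, 0.3096, 0.8072, 0.5026]
J6: z=[0.9194, -0.3890, 0.0585] o=[0.6865, 0.2989, -0.1216] → [0.2316, 0.5292, -0.1202, 0.9194, -0.3890, 0.0585]
V = J·q̇ = [0.0105, -0.4079, 0.2442, -0.7252, 0.2662, -0.6117]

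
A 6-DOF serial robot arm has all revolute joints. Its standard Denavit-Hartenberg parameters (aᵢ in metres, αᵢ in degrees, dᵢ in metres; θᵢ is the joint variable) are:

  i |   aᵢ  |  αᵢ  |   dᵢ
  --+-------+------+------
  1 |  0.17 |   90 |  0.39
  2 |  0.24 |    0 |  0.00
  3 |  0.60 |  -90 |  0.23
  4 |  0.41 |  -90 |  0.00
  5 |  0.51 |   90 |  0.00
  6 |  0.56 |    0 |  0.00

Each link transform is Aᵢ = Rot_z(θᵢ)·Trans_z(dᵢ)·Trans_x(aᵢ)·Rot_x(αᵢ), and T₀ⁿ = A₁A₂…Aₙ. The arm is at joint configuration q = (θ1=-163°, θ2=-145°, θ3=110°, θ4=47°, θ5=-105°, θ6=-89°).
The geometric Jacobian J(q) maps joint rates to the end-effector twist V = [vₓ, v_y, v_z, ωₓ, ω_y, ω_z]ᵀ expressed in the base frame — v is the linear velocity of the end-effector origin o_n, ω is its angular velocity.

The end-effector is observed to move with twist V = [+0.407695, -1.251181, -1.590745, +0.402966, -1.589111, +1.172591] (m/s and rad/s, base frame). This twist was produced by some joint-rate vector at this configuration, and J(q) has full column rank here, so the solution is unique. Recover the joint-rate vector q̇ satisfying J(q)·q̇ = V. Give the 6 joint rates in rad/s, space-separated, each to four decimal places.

0.7900 -0.9500 -0.3400 0.3190 0.3500 -0.1540

o_n = [-1.3079, 0.0293, -0.0232]
J₁: ẑ×o_n = [-0.0293, -1.3079, 0.0000], ω = ẑ
J2: z=[-0.2924, 0.9563, 0.0000] o=[-0.1626, -0.0497, 0.3900] → [-0.3951, -0.1208, 1.0722, -0.2924, 0.9563, 0.0000]
J3: z=[-0.2924, 0.9563, 0.0000] o=[0.0254, 0.0078, 0.2523] → [-0.2635, -0.0806, 1.2688, -0.2924, 0.9563, 0.0000]
J4: z=[-0.5485, -0.1677, 0.8192] o=[-0.5118, 0.0840, -0.0918] → [0.0333, -0.6145, -0.1035, -0.5485, -0.1677, 0.8192]
J5: z=[0.7723, -0.4770, 0.4195] o=[-0.6432, -0.2697, -0.2522] → [-0.2347, -0.4557, -0.0862, 0.7723, -0.4770, 0.4195]
J6: z=[0.4515, 0.8767, 0.1658] o=[-0.8711, -0.2384, 0.2030] → [-0.2427, 0.0297, 0.5038, 0.4515, 0.8767, 0.1658]
q̇ = J⁺·V = [0.7900, -0.9500, -0.3400, 0.3190, 0.3500, -0.1540]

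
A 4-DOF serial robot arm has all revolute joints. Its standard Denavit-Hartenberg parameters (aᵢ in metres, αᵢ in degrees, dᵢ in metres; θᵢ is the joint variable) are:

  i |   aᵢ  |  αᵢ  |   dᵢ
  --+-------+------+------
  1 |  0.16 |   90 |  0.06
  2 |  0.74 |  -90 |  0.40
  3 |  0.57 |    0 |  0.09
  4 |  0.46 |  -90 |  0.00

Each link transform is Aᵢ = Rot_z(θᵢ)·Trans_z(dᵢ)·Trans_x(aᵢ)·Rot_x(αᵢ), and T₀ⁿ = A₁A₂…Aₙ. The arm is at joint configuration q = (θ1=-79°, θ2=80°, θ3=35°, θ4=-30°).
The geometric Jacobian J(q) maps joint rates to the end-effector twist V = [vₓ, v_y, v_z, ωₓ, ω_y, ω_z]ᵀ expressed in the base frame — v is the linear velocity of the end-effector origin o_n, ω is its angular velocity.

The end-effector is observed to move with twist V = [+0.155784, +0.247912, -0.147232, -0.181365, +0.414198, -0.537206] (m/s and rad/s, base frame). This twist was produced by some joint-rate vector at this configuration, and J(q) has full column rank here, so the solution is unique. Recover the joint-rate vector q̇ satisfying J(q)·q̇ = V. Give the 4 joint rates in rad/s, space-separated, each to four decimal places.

-0.6150 0.0990 0.4640 -0.0160

o_n = [0.0364, -0.3602, 1.7155]
J₁: ẑ×o_n = [0.3602, 0.0364, -0.0000], ω = ẑ
J2: z=[-0.9816, -0.1908, 0.0000] o=[0.0305, -0.1571, 0.0600] → [-0.3159, 1.6251, 0.2005, -0.9816, -0.1908, 0.0000]
J3: z=[-0.1879, 0.9667, 0.1736] o=[-0.3376, -0.3595, 0.7888] → [0.8960, 0.2391, -0.3615, -0.1879, 0.9667, 0.1736]
J4: z=[-0.1879, 0.9667, 0.1736] o=[-0.0181, -0.2897, 1.2642] → [0.4485, 0.0943, -0.0395, -0.1879, 0.9667, 0.1736]
q̇ = J⁺·V = [-0.6150, 0.0990, 0.4640, -0.0160]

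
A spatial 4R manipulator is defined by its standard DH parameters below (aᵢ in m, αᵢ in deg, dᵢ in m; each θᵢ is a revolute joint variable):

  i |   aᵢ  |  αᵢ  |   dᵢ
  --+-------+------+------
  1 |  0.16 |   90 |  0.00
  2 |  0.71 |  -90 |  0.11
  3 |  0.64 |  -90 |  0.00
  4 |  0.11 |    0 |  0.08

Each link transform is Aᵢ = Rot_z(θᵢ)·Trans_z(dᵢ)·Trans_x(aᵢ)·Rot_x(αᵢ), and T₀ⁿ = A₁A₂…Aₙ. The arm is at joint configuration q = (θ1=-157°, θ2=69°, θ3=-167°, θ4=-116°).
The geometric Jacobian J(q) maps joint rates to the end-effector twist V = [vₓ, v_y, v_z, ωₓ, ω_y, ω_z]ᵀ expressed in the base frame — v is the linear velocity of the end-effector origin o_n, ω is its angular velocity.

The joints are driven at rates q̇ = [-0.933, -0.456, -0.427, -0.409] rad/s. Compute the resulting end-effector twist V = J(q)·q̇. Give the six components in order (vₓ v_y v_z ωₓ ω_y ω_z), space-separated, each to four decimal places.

0.2536 -0.0377 -0.0371 -0.0027 -0.9295 -1.1719

o_n = [-0.2377, 0.2479, 0.1768]
J₁: ẑ×o_n = [-0.2479, -0.2377, 0.0000], ω = ẑ
J2: z=[-0.3907, 0.9205, 0.0000] o=[-0.1473, -0.0625, 0.0000] → [0.1627, 0.0691, -0.0380, -0.3907, 0.9205, 0.0000]
J3: z=[0.8594, 0.3648, 0.3584] o=[-0.4245, -0.0607, 0.6628] → [-0.2879, 0.4847, 0.1971, 0.8594, 0.3648, 0.3584]
J4: z=[-0.4549, 0.8654, 0.2100] o=[-0.2750, 0.1592, 0.0807] → [0.0645, 0.0516, -0.0727, -0.4549, 0.8654, 0.2100]
V = J·q̇ = [0.2536, -0.0377, -0.0371, -0.0027, -0.9295, -1.1719]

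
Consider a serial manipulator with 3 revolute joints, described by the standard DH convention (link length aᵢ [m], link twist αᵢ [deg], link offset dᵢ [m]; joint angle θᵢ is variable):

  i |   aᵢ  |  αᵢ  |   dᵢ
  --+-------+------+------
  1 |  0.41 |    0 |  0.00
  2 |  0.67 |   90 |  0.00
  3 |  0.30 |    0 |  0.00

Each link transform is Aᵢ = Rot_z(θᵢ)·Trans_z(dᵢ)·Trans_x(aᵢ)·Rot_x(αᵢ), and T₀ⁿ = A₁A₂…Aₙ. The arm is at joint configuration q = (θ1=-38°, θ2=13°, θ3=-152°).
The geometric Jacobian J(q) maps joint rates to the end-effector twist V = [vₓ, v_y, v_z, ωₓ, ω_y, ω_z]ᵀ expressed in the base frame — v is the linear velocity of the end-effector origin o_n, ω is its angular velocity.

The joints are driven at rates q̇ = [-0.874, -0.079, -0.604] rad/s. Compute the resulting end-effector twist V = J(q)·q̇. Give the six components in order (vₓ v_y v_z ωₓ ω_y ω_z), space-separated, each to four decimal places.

-0.4609 -0.5963 0.1600 0.2553 0.5474 -0.9530

o_n = [0.6902, -0.4236, -0.1408]
J₁: ẑ×o_n = [0.4236, 0.6902, -0.0000], ω = ẑ
J2: z=[0.0000, 0.0000, 1.0000] o=[0.3231, -0.2524, 0.0000] → [0.1712, 0.3672, -0.0000, 0.0000, 0.0000, 1.0000]
J3: z=[-0.4226, -0.9063, 0.0000] o=[0.9303, -0.5356, 0.0000] → [0.1276, -0.0595, -0.2649, -0.4226, -0.9063, 0.0000]
V = J·q̇ = [-0.4609, -0.5963, 0.1600, 0.2553, 0.5474, -0.9530]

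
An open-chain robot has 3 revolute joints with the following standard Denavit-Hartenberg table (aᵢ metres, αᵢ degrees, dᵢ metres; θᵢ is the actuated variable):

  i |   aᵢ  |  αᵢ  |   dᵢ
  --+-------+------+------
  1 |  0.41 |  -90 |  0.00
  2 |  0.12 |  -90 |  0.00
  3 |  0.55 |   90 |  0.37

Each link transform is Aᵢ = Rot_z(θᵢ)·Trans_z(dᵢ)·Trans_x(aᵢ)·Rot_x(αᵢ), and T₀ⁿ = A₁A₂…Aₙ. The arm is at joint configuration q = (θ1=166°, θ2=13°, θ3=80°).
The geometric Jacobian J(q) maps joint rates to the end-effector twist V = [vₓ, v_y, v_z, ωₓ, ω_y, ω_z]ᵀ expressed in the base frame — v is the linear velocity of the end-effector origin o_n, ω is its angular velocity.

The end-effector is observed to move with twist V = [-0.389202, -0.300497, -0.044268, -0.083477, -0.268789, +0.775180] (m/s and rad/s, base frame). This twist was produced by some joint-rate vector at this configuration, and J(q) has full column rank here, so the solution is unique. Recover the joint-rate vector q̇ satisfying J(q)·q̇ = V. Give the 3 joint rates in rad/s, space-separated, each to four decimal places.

0.7060 0.2810 -0.0710

o_n = [-0.3898, 0.6554, -0.4090]
J₁: ẑ×o_n = [-0.6554, -0.3898, 0.0000], ω = ẑ
J2: z=[-0.2419, -0.9703, 0.0000] o=[-0.3978, 0.0992, 0.0000] → [0.3968, -0.0989, -0.1268, -0.2419, -0.9703, 0.0000]
J3: z=[0.2183, -0.0544, -0.9744] o=[-0.5113, 0.1275, -0.0270] → [0.5352, -0.0350, 0.1218, 0.2183, -0.0544, -0.9744]
q̇ = J⁺·V = [0.7060, 0.2810, -0.0710]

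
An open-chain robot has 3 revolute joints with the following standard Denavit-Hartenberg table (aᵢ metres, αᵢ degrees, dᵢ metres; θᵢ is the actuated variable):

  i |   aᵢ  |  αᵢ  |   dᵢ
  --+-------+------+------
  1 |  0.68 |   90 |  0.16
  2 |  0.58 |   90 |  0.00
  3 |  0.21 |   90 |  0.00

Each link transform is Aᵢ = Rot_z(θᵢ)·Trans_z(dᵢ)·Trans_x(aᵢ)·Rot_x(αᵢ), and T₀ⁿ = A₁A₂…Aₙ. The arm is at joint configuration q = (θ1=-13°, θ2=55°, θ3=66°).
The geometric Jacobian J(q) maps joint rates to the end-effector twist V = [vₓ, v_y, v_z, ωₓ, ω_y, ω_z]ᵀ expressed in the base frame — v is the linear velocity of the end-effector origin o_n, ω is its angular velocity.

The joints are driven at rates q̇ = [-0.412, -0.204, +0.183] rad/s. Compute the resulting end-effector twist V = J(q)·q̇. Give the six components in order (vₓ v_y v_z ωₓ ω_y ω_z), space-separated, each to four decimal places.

o_n = [0.9913, -0.4258, 0.7051]
J₁: ẑ×o_n = [0.4258, 0.9913, -0.0000], ω = ẑ
J2: z=[-0.2250, -0.9744, 0.0000] o=[0.6626, -0.1530, 0.1600] → [-0.5311, 0.1226, 0.3817, -0.2250, -0.9744, 0.0000]
J3: z=[0.7982, -0.1843, -0.5736] o=[0.9867, -0.2278, 0.6351] → [-0.1264, -0.0585, -0.1571, 0.7982, -0.1843, -0.5736]
V = J·q̇ = [-0.0902, -0.4441, -0.1066, 0.1920, 0.1651, -0.5170]

-0.0902 -0.4441 -0.1066 0.1920 0.1651 -0.5170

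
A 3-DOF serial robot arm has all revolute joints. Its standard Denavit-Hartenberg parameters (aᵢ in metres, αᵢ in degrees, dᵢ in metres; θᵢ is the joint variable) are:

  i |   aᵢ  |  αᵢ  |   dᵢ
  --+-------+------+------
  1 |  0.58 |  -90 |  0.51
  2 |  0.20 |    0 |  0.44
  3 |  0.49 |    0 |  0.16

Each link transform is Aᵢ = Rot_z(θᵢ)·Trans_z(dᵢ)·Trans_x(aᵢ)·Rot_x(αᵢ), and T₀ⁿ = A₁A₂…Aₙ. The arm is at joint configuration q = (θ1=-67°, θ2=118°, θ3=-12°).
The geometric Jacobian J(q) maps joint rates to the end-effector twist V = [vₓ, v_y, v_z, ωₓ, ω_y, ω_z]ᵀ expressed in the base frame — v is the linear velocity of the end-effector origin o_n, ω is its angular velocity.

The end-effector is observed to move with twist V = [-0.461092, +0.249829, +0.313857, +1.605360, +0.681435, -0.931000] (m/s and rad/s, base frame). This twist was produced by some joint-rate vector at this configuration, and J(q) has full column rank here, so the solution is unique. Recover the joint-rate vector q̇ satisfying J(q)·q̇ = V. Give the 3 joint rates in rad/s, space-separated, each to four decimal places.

o_n = [0.6895, -0.0887, -0.1376]
J₁: ẑ×o_n = [0.0887, 0.6895, -0.0000], ω = ẑ
J2: z=[0.9205, 0.3907, 0.0000] o=[0.2266, -0.5339, 0.5100] → [-0.2530, 0.5961, 0.2290, 0.9205, 0.3907, 0.0000]
J3: z=[0.9205, 0.3907, 0.0000] o=[0.5950, -0.2755, 0.3334] → [-0.1840, 0.4336, 0.1351, 0.9205, 0.3907, 0.0000]
q̇ = J⁺·V = [-0.9310, 0.8340, 0.9100]

-0.9310 0.8340 0.9100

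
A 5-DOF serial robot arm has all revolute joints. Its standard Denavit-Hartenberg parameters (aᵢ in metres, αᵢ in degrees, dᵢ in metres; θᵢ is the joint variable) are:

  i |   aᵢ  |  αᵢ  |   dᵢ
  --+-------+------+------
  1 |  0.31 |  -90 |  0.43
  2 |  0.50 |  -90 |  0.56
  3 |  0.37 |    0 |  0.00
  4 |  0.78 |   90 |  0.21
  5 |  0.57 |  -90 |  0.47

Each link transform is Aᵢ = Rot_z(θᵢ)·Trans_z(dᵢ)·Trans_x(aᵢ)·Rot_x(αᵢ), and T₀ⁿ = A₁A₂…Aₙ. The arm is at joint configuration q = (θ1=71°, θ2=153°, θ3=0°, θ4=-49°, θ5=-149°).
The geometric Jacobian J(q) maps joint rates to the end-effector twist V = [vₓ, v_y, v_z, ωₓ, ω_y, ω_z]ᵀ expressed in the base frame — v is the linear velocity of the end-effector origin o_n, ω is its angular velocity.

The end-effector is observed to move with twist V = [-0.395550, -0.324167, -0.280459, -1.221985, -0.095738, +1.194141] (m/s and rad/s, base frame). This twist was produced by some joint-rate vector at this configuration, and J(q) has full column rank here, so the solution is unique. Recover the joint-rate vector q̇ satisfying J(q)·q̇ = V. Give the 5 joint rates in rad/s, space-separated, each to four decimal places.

o_n = [-1.1206, 0.0881, 0.0348]
J₁: ẑ×o_n = [-0.0881, -1.1206, 0.0000], ω = ẑ
J2: z=[-0.9455, 0.3256, 0.0000] o=[0.1009, 0.2931, 0.4300] → [-0.1287, -0.3737, 0.5915, -0.9455, 0.3256, 0.0000]
J3: z=[-0.1478, -0.4293, 0.8910] o=[-0.5736, 0.0542, 0.2030] → [0.0420, -0.5123, -0.2398, -0.1478, -0.4293, 0.8910]
J4: z=[-0.1478, -0.4293, 0.8910] o=[-0.6809, -0.2575, 0.0350] → [-0.3079, -0.3918, -0.2398, -0.1478, -0.4293, 0.8910]
J5: z=[-0.4014, 0.8494, 0.3426] o=[-1.4170, -0.5871, -0.0102] → [-0.1931, 0.1196, -0.5228, -0.4014, 0.8494, 0.3426]
q̇ = J⁺·V = [-0.6670, 0.7680, 0.9380, 0.9420, 0.5430]

-0.6670 0.7680 0.9380 0.9420 0.5430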